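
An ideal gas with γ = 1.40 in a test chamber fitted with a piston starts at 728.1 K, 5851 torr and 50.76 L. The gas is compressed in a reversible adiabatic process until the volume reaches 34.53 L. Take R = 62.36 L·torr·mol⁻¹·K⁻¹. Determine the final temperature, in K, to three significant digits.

T₂ ≈ 849 K

Adiabatic (γ = 1.40), T V^(γ−1) and P V^γ constant: T₂ = T₁·(V₁/V₂)^(γ−1) = 849.4 K; P₂ = P₁·(V₁/V₂)^γ = 1.003e+04 torr.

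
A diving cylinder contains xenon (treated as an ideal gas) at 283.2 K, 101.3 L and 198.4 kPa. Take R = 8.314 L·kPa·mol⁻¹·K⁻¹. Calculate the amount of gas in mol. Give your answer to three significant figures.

n ≈ 8.54 mol

PV = nRT ⇒ n = PV/(RT) = (198.4 × 101.3) / (8.314 × 283.2)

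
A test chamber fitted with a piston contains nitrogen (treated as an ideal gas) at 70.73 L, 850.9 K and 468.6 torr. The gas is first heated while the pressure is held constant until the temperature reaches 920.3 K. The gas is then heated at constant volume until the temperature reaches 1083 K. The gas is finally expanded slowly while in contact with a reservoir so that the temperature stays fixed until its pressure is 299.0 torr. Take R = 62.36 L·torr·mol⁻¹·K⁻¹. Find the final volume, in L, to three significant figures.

V₄ ≈ 141 L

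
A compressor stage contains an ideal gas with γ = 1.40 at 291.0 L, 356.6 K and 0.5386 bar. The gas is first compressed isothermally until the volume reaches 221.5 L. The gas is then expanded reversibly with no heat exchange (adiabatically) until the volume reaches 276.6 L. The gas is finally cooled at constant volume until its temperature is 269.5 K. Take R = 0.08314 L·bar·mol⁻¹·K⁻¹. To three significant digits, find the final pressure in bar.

P₄ ≈ 0.428 bar

T constant ⇒ Boyle's law P V = const: T₂ = T₁; P₂ = P₁·(V₁/V₂) = 0.7076 bar.
Reversible adiabatic, γ = 1.40: T₃ = T₂·(V₂/V₃)^(γ−1) = 326.3 K; P₃ = P₂·(V₂/V₃)^γ = 0.5185 bar.
V constant ⇒ P ∝ T: V₄ = V₃; P₄ = P₃·(T₄/T₃) = 0.4282 bar.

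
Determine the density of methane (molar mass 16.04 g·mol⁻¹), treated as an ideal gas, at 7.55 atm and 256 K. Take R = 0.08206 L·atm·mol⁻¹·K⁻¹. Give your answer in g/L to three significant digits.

ρ ≈ 5.76 g/L

ρ = PM/(RT) = (7.55 × 16.04) / (0.08206 × 256.0)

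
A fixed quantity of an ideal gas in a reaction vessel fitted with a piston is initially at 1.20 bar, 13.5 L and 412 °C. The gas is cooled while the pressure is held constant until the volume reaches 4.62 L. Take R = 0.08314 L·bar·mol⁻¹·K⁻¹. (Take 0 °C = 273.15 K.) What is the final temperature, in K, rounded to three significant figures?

T₂ ≈ 234 K

Convert: T₁ = 685.1 K.
P constant ⇒ V ∝ T: P₂ = P₁; T₂ = T₁·(V₂/V₁) = 234.5 K.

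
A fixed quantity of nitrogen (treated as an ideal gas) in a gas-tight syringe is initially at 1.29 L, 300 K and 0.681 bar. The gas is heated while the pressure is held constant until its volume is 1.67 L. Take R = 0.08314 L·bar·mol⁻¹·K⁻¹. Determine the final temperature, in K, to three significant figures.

T₂ ≈ 388 K

P constant ⇒ V ∝ T: P₂ = P₁; T₂ = T₁·(V₂/V₁) = 388.4 K.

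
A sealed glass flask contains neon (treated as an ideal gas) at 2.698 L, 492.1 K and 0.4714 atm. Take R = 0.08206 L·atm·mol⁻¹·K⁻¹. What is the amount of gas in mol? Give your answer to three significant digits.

PV = nRT ⇒ n = PV/(RT) = (0.4714 × 2.698) / (0.08206 × 492.1)

n ≈ 0.0315 mol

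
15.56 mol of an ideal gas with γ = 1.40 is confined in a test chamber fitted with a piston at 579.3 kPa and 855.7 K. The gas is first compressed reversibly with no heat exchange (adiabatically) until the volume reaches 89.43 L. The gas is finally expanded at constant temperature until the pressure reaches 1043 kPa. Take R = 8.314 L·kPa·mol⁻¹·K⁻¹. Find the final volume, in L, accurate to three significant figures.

V₃ ≈ 144 L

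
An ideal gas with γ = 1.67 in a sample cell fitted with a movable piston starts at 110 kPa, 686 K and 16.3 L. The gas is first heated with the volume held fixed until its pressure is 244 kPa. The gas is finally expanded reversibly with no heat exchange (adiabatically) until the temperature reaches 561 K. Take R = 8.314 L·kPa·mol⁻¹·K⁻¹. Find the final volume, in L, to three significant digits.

V₃ ≈ 72.3 L

V constant ⇒ P ∝ T: V₂ = V₁; T₂ = T₁·(P₂/P₁) = 1522 K.
Adiabatic (γ = 1.67), T V^(γ−1) and P V^γ constant: P₃ = P₂·(T₃/T₂)^(γ/(γ−1)) = 20.29 kPa; V₃ = V₂·(T₂/T₃)^(1/(γ−1)) = 72.28 L.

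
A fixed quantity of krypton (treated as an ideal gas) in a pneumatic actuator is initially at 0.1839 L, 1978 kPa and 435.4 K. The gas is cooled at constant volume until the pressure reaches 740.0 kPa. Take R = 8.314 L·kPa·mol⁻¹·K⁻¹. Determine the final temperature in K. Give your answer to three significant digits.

Isochoric, so P/T is constant: V₂ = V₁; T₂ = T₁·(P₂/P₁) = 162.9 K.

T₂ ≈ 163 K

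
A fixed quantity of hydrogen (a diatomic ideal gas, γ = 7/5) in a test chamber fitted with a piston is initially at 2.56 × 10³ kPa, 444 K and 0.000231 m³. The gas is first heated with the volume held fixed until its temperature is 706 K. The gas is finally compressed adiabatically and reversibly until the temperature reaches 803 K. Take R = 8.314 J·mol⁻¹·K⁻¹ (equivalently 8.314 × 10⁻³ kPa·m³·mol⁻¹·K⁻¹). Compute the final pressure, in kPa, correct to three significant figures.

V constant ⇒ P ∝ T: V₂ = V₁; P₂ = P₁·(T₂/T₁) = 4071 kPa.
Adiabatic (γ = 7/5), T V^(γ−1) and P V^γ constant: P₃ = P₂·(T₃/T₂)^(γ/(γ−1)) = 6388 kPa; V₃ = V₂·(T₂/T₃)^(1/(γ−1)) = 0.0001674 m³.

P₃ ≈ 6.39e+03 kPa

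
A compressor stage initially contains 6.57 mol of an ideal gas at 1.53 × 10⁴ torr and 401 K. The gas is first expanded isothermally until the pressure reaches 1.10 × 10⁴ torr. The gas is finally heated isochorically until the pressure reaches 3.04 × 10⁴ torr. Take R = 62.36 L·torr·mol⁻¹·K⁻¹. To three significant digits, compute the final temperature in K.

T₃ ≈ 1.11e+03 K

From PV = nRT: V₁ = nRT₁/P₁ = 10.74 L.
T constant ⇒ Boyle's law P V = const: T₂ = T₁; V₂ = V₁·(P₁/P₂) = 14.94 L.
Isochoric, so P/T is constant: V₃ = V₂; T₃ = T₂·(P₃/P₂) = 1108 K.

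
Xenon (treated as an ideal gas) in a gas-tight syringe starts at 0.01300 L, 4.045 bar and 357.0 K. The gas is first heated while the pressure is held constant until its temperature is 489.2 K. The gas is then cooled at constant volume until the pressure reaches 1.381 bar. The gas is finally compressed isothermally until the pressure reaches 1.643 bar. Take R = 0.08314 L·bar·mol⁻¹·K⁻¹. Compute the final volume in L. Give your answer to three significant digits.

Isobaric, so V/T is constant: P₂ = P₁; V₂ = V₁·(T₂/T₁) = 0.01781 L.
V constant ⇒ P ∝ T: V₃ = V₂; T₃ = T₂·(P₃/P₂) = 167.0 K.
T constant ⇒ Boyle's law P V = const: T₄ = T₃; V₄ = V₃·(P₃/P₄) = 0.01497 L.

V₄ ≈ 0.0150 L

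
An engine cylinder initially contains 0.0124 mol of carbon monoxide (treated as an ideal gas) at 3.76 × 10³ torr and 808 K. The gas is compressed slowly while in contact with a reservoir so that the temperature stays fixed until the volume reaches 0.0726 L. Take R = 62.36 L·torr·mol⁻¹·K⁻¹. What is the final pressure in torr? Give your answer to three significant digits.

From PV = nRT: V₁ = nRT₁/P₁ = 0.1662 L.
Isothermal, so P V is constant: T₂ = T₁; P₂ = P₁·(V₁/V₂) = 8606 torr.

P₂ ≈ 8.61e+03 torr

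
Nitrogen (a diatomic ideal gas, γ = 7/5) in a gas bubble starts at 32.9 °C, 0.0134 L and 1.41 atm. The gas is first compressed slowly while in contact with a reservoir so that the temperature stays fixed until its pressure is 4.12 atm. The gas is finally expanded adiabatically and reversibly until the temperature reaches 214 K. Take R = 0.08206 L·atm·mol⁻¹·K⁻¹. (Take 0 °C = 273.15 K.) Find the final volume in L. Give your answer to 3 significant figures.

V₃ ≈ 0.0112 L

Convert: T₁ = 306.0 K.
Isothermal, so P V is constant: T₂ = T₁; V₂ = V₁·(P₁/P₂) = 0.004586 L.
Adiabatic (γ = 7/5), T V^(γ−1) and P V^γ constant: P₃ = P₂·(T₃/T₂)^(γ/(γ−1)) = 1.178 atm; V₃ = V₂·(T₂/T₃)^(1/(γ−1)) = 0.01122 L.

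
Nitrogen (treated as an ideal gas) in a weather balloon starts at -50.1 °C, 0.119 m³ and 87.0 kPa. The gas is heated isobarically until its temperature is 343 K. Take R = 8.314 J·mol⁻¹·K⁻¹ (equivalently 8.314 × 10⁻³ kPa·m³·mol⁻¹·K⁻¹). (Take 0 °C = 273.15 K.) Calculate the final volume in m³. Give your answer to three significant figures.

V₂ ≈ 0.183 m³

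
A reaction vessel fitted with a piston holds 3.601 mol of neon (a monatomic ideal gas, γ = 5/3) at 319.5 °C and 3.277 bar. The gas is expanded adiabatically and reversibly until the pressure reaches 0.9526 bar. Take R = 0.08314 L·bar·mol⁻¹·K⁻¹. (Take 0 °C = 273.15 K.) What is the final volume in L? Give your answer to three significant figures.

Convert: T₁ = 592.6 K.
From PV = nRT: V₁ = nRT₁/P₁ = 54.14 L.
Reversible adiabatic, γ = 5/3: T₂ = T₁·(P₂/P₁)^((γ−1)/γ) = 361.6 K; V₂ = V₁·(P₁/P₂)^(1/γ) = 113.6 L.

V₂ ≈ 114 L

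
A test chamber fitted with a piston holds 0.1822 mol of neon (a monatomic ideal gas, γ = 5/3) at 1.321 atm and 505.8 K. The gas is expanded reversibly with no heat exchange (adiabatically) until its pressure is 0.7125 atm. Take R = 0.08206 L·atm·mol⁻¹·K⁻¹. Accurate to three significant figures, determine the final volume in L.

V₂ ≈ 8.29 L

From PV = nRT: V₁ = nRT₁/P₁ = 5.725 L.
Reversible adiabatic, γ = 5/3: T₂ = T₁·(P₂/P₁)^((γ−1)/γ) = 395.1 K; V₂ = V₁·(P₁/P₂)^(1/γ) = 8.291 L.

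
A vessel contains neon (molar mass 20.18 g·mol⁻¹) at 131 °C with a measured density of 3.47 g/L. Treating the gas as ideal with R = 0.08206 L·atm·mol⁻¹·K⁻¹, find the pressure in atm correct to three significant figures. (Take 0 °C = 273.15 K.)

P ≈ 5.70 atm

ρ = PM/(RT) ⇒ P = ρRT/M = (3.47 × 0.08206 × 404.1) / 20.18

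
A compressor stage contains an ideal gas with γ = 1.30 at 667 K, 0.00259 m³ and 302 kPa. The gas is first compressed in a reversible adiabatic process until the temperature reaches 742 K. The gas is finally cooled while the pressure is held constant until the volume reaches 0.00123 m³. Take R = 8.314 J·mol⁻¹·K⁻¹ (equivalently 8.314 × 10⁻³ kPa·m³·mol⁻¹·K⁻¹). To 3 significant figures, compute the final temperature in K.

T₃ ≈ 503 K

Reversible adiabatic, γ = 1.30: P₂ = P₁·(T₂/T₁)^(γ/(γ−1)) = 479.2 kPa; V₂ = V₁·(T₁/T₂)^(1/(γ−1)) = 0.001816 m³.
P constant ⇒ V ∝ T: P₃ = P₂; T₃ = T₂·(V₃/V₂) = 502.7 K.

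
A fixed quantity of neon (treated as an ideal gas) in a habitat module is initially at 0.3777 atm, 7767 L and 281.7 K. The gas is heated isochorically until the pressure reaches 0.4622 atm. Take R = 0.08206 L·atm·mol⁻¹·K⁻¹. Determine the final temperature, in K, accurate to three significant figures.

T₂ ≈ 345 K

V constant ⇒ P ∝ T: V₂ = V₁; T₂ = T₁·(P₂/P₁) = 344.7 K.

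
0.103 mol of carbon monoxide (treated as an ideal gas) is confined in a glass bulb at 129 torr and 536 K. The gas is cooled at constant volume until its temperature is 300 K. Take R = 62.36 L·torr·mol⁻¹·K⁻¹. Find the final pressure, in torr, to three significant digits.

From PV = nRT: V₁ = nRT₁/P₁ = 26.69 L.
Isochoric, so P/T is constant: V₂ = V₁; P₂ = P₁·(T₂/T₁) = 72.20 torr.

P₂ ≈ 72.2 torr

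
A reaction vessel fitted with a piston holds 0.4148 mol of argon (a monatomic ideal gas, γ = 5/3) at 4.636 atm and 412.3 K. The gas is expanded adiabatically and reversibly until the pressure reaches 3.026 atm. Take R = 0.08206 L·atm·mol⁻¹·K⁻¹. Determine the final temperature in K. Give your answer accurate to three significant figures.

From PV = nRT: V₁ = nRT₁/P₁ = 3.027 L.
Adiabatic (γ = 5/3), T V^(γ−1) and P V^γ constant: T₂ = T₁·(P₂/P₁)^((γ−1)/γ) = 347.6 K; V₂ = V₁·(P₁/P₂)^(1/γ) = 3.910 L.

T₂ ≈ 348 K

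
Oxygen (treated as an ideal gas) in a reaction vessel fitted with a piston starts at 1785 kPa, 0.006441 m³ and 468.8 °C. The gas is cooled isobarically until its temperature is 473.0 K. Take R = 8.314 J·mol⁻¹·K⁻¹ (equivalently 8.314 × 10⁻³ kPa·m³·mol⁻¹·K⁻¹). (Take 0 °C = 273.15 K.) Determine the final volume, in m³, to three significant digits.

Convert: T₁ = 742.0 K.
P constant ⇒ V ∝ T: P₂ = P₁; V₂ = V₁·(T₂/T₁) = 0.004106 m³.

V₂ ≈ 0.00411 m³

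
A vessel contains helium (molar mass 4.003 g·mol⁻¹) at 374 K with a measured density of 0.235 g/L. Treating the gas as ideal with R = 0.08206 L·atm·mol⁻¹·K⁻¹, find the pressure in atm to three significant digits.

P ≈ 1.80 atm

ρ = PM/(RT) ⇒ P = ρRT/M = (0.235 × 0.08206 × 374.0) / 4.003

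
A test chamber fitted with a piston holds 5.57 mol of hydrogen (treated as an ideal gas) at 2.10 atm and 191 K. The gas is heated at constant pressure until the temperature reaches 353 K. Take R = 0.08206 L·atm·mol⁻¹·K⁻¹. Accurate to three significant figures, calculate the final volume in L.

From PV = nRT: V₁ = nRT₁/P₁ = 41.57 L.
Isobaric, so V/T is constant: P₂ = P₁; V₂ = V₁·(T₂/T₁) = 76.83 L.

V₂ ≈ 76.8 L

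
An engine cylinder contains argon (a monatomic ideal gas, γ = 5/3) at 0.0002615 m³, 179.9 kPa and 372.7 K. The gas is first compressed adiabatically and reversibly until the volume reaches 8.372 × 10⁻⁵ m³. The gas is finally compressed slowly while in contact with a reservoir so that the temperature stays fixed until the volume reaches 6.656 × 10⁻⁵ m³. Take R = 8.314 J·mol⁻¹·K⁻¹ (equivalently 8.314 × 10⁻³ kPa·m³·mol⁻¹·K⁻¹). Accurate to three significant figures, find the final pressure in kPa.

Adiabatic (γ = 5/3), T V^(γ−1) and P V^γ constant: T₂ = T₁·(V₁/V₂)^(γ−1) = 796.4 K; P₂ = P₁·(V₁/V₂)^γ = 1201 kPa.
Isothermal, so P V is constant: T₃ = T₂; P₃ = P₂·(V₂/V₃) = 1510 kPa.

P₃ ≈ 1.51e+03 kPa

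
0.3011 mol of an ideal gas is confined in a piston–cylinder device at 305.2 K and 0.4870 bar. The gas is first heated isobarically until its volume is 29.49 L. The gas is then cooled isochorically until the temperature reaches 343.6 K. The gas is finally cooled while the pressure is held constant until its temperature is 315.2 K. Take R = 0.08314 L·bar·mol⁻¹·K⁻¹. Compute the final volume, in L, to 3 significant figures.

From PV = nRT: V₁ = nRT₁/P₁ = 15.69 L.
P constant ⇒ V ∝ T: P₂ = P₁; T₂ = T₁·(V₂/V₁) = 573.7 K.
V constant ⇒ P ∝ T: V₃ = V₂; P₃ = P₂·(T₃/T₂) = 0.2917 bar.
Isobaric, so V/T is constant: P₄ = P₃; V₄ = V₃·(T₄/T₃) = 27.05 L.

V₄ ≈ 27.1 L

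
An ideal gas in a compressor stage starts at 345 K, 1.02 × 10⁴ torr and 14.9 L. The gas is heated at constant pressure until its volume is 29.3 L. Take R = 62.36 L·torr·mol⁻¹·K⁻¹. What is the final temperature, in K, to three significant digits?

T₂ ≈ 678 K

P constant ⇒ V ∝ T: P₂ = P₁; T₂ = T₁·(V₂/V₁) = 678.4 K.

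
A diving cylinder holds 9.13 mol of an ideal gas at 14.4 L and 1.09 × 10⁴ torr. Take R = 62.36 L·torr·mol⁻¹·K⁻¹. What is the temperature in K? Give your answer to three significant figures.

PV = nRT ⇒ T = PV/(nR) = (1.09e+04 × 14.4) / (9.13 × 62.36)

T ≈ 276 K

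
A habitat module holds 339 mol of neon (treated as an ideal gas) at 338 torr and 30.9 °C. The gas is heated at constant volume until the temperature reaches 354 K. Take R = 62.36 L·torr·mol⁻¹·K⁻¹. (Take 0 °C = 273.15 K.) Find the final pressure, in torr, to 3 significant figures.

P₂ ≈ 394 torr

Convert: T₁ = 304.0 K.
From PV = nRT: V₁ = nRT₁/P₁ = 1.902e+04 L.
Isochoric, so P/T is constant: V₂ = V₁; P₂ = P₁·(T₂/T₁) = 393.5 torr.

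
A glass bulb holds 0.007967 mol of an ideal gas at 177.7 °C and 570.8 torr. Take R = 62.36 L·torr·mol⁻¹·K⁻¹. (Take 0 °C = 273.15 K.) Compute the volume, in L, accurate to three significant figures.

Convert: T = 450.85 K.
PV = nRT ⇒ V = nRT/P = (0.007967 × 62.36 × 450.85) / 570.8

V ≈ 0.392 L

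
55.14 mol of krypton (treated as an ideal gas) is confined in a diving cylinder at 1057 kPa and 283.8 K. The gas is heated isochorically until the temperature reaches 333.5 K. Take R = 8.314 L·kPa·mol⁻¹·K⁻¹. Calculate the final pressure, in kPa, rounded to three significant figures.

From PV = nRT: V₁ = nRT₁/P₁ = 123.1 L.
Isochoric, so P/T is constant: V₂ = V₁; P₂ = P₁·(T₂/T₁) = 1242 kPa.

P₂ ≈ 1.24e+03 kPa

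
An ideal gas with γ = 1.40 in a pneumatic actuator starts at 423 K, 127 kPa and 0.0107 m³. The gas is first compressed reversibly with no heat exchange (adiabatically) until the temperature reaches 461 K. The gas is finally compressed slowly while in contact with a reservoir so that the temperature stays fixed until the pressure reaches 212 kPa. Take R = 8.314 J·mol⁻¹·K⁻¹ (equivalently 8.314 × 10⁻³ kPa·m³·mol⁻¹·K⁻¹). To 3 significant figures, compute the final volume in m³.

V₃ ≈ 0.00699 m³

Reversible adiabatic, γ = 1.40: P₂ = P₁·(T₂/T₁)^(γ/(γ−1)) = 171.6 kPa; V₂ = V₁·(T₁/T₂)^(1/(γ−1)) = 0.008629 m³.
Isothermal, so P V is constant: T₃ = T₂; V₃ = V₂·(P₂/P₃) = 0.006986 m³.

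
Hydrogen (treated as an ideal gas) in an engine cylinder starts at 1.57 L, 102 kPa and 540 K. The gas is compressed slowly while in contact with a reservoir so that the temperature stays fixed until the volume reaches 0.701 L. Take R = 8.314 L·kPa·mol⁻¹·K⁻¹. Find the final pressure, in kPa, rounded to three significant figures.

P₂ ≈ 228 kPa

Isothermal, so P V is constant: T₂ = T₁; P₂ = P₁·(V₁/V₂) = 228.4 kPa.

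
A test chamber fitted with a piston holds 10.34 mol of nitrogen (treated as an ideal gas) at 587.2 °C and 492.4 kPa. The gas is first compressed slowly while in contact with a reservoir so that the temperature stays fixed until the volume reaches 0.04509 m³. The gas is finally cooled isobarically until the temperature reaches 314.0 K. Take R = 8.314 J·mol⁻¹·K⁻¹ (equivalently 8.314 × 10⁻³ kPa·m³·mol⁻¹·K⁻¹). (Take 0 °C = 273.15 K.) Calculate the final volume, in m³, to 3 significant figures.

Convert: T₁ = 860.4 K.
From PV = nRT: V₁ = nRT₁/P₁ = 0.1502 m³.
Isothermal, so P V is constant: T₂ = T₁; P₂ = P₁·(V₁/V₂) = 1640 kPa.
P constant ⇒ V ∝ T: P₃ = P₂; V₃ = V₂·(T₃/T₂) = 0.01646 m³.

V₃ ≈ 0.0165 m³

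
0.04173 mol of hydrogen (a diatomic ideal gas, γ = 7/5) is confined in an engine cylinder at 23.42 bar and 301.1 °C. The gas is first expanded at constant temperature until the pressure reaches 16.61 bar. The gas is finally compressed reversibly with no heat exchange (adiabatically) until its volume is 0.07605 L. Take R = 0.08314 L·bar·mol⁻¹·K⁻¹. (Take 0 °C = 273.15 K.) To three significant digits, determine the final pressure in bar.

P₃ ≈ 31.4 bar

Convert: T₁ = 574.2 K.
From PV = nRT: V₁ = nRT₁/P₁ = 0.08507 L.
T constant ⇒ Boyle's law P V = const: T₂ = T₁; V₂ = V₁·(P₁/P₂) = 0.1199 L.
Reversible adiabatic, γ = 7/5: T₃ = T₂·(V₂/V₃)^(γ−1) = 689.1 K; P₃ = P₂·(V₂/V₃)^γ = 31.44 bar.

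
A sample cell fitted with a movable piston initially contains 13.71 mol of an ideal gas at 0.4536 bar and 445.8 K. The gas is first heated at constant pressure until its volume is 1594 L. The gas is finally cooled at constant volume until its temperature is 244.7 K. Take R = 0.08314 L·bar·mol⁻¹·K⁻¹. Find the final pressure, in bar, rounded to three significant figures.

From PV = nRT: V₁ = nRT₁/P₁ = 1120 L.
Isobaric, so V/T is constant: P₂ = P₁; T₂ = T₁·(V₂/V₁) = 634.3 K.
V constant ⇒ P ∝ T: V₃ = V₂; P₃ = P₂·(T₃/T₂) = 0.1750 bar.

P₃ ≈ 0.175 bar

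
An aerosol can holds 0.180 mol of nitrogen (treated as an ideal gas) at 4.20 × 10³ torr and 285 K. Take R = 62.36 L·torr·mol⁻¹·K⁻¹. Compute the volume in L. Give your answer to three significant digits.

V ≈ 0.762 L

PV = nRT ⇒ V = nRT/P = (0.180 × 62.36 × 285) / 4.20e+03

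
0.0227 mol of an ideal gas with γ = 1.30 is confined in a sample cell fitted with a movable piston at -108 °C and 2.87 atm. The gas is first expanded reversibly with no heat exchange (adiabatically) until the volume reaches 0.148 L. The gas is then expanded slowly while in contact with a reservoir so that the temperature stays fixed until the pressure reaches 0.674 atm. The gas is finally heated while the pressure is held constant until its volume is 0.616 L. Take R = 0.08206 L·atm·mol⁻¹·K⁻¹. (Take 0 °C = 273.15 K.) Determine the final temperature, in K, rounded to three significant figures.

T₄ ≈ 223 K

Convert: T₁ = 165.1 K.
From PV = nRT: V₁ = nRT₁/P₁ = 0.1072 L.
Adiabatic (γ = 1.30), T V^(γ−1) and P V^γ constant: T₂ = T₁·(V₁/V₂)^(γ−1) = 149.9 K; P₂ = P₁·(V₁/V₂)^γ = 1.887 atm.
Isothermal, so P V is constant: T₃ = T₂; V₃ = V₂·(P₂/P₃) = 0.4143 L.
P constant ⇒ V ∝ T: P₄ = P₃; T₄ = T₃·(V₄/V₃) = 222.9 K.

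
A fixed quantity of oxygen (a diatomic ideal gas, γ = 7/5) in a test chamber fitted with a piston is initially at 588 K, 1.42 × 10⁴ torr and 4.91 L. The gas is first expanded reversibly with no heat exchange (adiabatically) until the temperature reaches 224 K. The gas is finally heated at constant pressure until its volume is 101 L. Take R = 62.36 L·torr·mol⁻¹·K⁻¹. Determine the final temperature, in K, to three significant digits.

Adiabatic (γ = 7/5), T V^(γ−1) and P V^γ constant: P₂ = P₁·(T₂/T₁)^(γ/(γ−1)) = 484.5 torr; V₂ = V₁·(T₁/T₂)^(1/(γ−1)) = 54.82 L.
P constant ⇒ V ∝ T: P₃ = P₂; T₃ = T₂·(V₃/V₂) = 412.7 K.

T₃ ≈ 413 K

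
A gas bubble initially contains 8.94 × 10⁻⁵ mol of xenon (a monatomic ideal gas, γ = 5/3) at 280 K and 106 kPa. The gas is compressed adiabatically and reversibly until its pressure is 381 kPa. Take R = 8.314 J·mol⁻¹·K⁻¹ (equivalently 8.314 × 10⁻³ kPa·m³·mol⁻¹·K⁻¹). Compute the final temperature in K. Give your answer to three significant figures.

From PV = nRT: V₁ = nRT₁/P₁ = 1.963e-06 m³.
Reversible adiabatic, γ = 5/3: T₂ = T₁·(P₂/P₁)^((γ−1)/γ) = 467.1 K; V₂ = V₁·(P₁/P₂)^(1/γ) = 9.112e-07 m³.

T₂ ≈ 467 K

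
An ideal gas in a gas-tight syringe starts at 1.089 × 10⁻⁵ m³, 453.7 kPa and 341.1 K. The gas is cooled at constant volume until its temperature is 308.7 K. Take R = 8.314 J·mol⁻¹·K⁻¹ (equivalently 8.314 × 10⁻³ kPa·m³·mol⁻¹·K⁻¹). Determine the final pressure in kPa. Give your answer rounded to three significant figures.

P₂ ≈ 411 kPa

Isochoric, so P/T is constant: V₂ = V₁; P₂ = P₁·(T₂/T₁) = 410.6 kPa.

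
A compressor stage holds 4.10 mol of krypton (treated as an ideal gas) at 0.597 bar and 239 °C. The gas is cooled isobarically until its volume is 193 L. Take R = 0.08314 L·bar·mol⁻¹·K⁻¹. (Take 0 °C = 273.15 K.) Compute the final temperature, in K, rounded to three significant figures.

Convert: T₁ = 512.1 K.
From PV = nRT: V₁ = nRT₁/P₁ = 292.4 L.
P constant ⇒ V ∝ T: P₂ = P₁; T₂ = T₁·(V₂/V₁) = 338.0 K.

T₂ ≈ 338 K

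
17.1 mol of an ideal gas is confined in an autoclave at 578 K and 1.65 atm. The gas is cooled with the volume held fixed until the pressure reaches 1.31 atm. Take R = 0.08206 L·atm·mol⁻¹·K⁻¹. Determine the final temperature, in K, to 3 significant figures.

T₂ ≈ 459 K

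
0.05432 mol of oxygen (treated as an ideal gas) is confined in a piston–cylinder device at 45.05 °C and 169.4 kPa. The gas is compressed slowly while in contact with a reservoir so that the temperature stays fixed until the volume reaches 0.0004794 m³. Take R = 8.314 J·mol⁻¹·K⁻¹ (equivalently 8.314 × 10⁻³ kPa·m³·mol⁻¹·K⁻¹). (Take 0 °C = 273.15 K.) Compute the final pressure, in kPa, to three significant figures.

Convert: T₁ = 318.2 K.
From PV = nRT: V₁ = nRT₁/P₁ = 0.0008483 m³.
Isothermal, so P V is constant: T₂ = T₁; P₂ = P₁·(V₁/V₂) = 299.8 kPa.

P₂ ≈ 300 kPa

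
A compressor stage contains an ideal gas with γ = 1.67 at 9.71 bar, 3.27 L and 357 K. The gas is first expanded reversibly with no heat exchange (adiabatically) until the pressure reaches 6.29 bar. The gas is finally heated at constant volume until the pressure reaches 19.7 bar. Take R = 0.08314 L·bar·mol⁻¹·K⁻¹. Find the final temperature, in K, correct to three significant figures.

Reversible adiabatic, γ = 1.67: T₂ = T₁·(P₂/P₁)^((γ−1)/γ) = 299.9 K; V₂ = V₁·(P₁/P₂)^(1/γ) = 4.241 L.
V constant ⇒ P ∝ T: V₃ = V₂; T₃ = T₂·(P₃/P₂) = 939.4 K.

T₃ ≈ 939 K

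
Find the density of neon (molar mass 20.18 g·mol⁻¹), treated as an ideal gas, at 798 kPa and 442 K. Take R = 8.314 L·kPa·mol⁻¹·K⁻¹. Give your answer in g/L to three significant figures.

ρ ≈ 4.38 g/L

ρ = PM/(RT) = (798 × 20.18) / (8.314 × 442.0)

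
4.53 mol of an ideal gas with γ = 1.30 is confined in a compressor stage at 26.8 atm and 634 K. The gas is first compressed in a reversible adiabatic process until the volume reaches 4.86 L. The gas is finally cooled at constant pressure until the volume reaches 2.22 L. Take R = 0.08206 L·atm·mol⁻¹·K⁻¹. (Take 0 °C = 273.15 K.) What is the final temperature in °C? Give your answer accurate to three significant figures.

T₃ ≈ 72.8 °C

From PV = nRT: V₁ = nRT₁/P₁ = 8.794 L.
Adiabatic (γ = 1.30), T V^(γ−1) and P V^γ constant: T₂ = T₁·(V₁/V₂)^(γ−1) = 757.4 K; P₂ = P₁·(V₁/V₂)^γ = 57.94 atm.
P constant ⇒ V ∝ T: P₃ = P₂; T₃ = T₂·(V₃/V₂) = 346.0 K.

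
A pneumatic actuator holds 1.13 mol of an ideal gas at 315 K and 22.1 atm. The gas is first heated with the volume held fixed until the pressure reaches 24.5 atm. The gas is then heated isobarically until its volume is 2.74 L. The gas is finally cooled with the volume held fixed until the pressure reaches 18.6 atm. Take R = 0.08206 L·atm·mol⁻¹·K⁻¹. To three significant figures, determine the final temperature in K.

From PV = nRT: V₁ = nRT₁/P₁ = 1.322 L.
V constant ⇒ P ∝ T: V₂ = V₁; T₂ = T₁·(P₂/P₁) = 349.2 K.
P constant ⇒ V ∝ T: P₃ = P₂; T₃ = T₂·(V₃/V₂) = 723.9 K.
V constant ⇒ P ∝ T: V₄ = V₃; T₄ = T₃·(P₄/P₃) = 549.6 K.

T₄ ≈ 550 K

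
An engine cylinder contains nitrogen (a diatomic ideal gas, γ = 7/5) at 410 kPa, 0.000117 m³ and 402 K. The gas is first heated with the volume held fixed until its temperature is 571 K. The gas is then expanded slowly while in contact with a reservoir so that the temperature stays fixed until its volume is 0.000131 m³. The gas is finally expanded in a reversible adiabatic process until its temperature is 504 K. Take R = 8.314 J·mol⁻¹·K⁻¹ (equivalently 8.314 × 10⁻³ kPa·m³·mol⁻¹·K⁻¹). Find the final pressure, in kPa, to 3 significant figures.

P₄ ≈ 336 kPa

V constant ⇒ P ∝ T: V₂ = V₁; P₂ = P₁·(T₂/T₁) = 582.4 kPa.
Isothermal, so P V is constant: T₃ = T₂; P₃ = P₂·(V₂/V₃) = 520.1 kPa.
Reversible adiabatic, γ = 7/5: P₄ = P₃·(T₄/T₃)^(γ/(γ−1)) = 336.0 kPa; V₄ = V₃·(T₃/T₄)^(1/(γ−1)) = 0.0001790 m³.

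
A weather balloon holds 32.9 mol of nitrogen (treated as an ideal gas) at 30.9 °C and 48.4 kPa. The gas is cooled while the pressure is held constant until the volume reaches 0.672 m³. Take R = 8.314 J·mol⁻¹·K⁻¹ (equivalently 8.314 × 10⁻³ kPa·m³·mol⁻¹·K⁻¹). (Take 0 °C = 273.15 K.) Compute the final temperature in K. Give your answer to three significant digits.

T₂ ≈ 119 K

Convert: T₁ = 304.0 K.
From PV = nRT: V₁ = nRT₁/P₁ = 1.718 m³.
P constant ⇒ V ∝ T: P₂ = P₁; T₂ = T₁·(V₂/V₁) = 118.9 K.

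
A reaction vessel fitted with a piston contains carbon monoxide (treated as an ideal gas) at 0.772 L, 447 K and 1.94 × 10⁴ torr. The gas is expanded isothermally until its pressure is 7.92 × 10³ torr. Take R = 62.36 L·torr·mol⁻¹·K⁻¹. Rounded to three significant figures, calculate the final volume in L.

V₂ ≈ 1.89 L

T constant ⇒ Boyle's law P V = const: T₂ = T₁; V₂ = V₁·(P₁/P₂) = 1.891 L.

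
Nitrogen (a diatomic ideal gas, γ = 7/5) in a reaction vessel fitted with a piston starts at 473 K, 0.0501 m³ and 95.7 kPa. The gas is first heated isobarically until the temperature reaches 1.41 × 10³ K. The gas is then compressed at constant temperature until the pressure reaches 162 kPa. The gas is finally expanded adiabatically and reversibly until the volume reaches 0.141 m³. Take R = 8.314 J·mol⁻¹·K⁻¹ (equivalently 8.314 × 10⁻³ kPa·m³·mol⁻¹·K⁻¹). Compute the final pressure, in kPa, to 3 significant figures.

Isobaric, so V/T is constant: P₂ = P₁; V₂ = V₁·(T₂/T₁) = 0.1493 m³.
Isothermal, so P V is constant: T₃ = T₂; V₃ = V₂·(P₂/P₃) = 0.08823 m³.
Reversible adiabatic, γ = 7/5: T₄ = T₃·(V₃/V₄)^(γ−1) = 1169 K; P₄ = P₃·(V₃/V₄)^γ = 84.03 kPa.

P₄ ≈ 84.0 kPa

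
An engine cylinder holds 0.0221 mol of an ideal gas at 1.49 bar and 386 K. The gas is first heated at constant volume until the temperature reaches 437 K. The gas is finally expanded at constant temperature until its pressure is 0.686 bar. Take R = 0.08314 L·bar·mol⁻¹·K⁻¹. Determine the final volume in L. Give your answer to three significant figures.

From PV = nRT: V₁ = nRT₁/P₁ = 0.4760 L.
Isochoric, so P/T is constant: V₂ = V₁; P₂ = P₁·(T₂/T₁) = 1.687 bar.
T constant ⇒ Boyle's law P V = const: T₃ = T₂; V₃ = V₂·(P₂/P₃) = 1.170 L.

V₃ ≈ 1.17 L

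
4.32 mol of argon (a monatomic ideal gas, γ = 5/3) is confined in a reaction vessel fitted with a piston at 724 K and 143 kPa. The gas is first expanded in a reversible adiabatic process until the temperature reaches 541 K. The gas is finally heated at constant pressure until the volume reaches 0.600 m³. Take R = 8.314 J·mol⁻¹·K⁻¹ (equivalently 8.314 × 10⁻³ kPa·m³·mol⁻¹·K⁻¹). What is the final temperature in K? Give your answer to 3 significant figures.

From PV = nRT: V₁ = nRT₁/P₁ = 0.1818 m³.
Adiabatic (γ = 5/3), T V^(γ−1) and P V^γ constant: P₂ = P₁·(T₂/T₁)^(γ/(γ−1)) = 69.02 kPa; V₂ = V₁·(T₁/T₂)^(1/(γ−1)) = 0.2815 m³.
Isobaric, so V/T is constant: P₃ = P₂; T₃ = T₂·(V₃/V₂) = 1153 K.

T₃ ≈ 1.15e+03 K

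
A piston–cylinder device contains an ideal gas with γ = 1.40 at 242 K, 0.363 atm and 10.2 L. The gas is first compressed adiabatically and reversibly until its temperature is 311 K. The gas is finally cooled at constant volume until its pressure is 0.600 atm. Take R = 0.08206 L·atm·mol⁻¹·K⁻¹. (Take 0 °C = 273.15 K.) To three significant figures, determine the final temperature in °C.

Reversible adiabatic, γ = 1.40: P₂ = P₁·(T₂/T₁)^(γ/(γ−1)) = 0.8734 atm; V₂ = V₁·(T₁/T₂)^(1/(γ−1)) = 5.448 L.
V constant ⇒ P ∝ T: V₃ = V₂; T₃ = T₂·(P₃/P₂) = 213.6 K.

T₃ ≈ -59.5 °C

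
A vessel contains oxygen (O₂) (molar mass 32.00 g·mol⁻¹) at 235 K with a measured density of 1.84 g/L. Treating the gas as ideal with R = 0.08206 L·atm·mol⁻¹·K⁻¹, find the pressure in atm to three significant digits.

P ≈ 1.11 atm

ρ = PM/(RT) ⇒ P = ρRT/M = (1.84 × 0.08206 × 235.0) / 32.00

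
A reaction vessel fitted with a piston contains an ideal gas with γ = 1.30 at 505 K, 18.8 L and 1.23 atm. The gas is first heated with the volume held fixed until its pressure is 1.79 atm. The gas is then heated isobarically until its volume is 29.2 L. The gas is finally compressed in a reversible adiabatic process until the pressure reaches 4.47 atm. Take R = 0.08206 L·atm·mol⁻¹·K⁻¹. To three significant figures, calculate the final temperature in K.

T₄ ≈ 1.41e+03 K

V constant ⇒ P ∝ T: V₂ = V₁; T₂ = T₁·(P₂/P₁) = 734.9 K.
Isobaric, so V/T is constant: P₃ = P₂; T₃ = T₂·(V₃/V₂) = 1141 K.
Reversible adiabatic, γ = 1.30: T₄ = T₃·(P₄/P₃)^((γ−1)/γ) = 1410 K; V₄ = V₃·(P₃/P₄)^(1/γ) = 14.44 L.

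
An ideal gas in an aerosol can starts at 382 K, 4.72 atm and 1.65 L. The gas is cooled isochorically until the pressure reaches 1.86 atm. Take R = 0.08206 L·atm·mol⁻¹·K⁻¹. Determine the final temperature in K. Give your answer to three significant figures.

T₂ ≈ 151 K

Isochoric, so P/T is constant: V₂ = V₁; T₂ = T₁·(P₂/P₁) = 150.5 K.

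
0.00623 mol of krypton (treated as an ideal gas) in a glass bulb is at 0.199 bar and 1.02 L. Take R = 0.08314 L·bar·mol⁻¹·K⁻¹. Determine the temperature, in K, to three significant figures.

T ≈ 392 K

PV = nRT ⇒ T = PV/(nR) = (0.199 × 1.02) / (0.00623 × 0.08314)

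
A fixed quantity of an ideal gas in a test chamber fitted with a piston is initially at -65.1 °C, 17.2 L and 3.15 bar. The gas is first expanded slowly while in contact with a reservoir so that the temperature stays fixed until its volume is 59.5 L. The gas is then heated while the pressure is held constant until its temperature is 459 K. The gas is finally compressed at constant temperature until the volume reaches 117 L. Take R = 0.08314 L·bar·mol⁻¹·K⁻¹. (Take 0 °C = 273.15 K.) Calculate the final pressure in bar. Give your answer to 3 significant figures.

Convert: T₁ = 208.0 K.
T constant ⇒ Boyle's law P V = const: T₂ = T₁; P₂ = P₁·(V₁/V₂) = 0.9106 bar.
P constant ⇒ V ∝ T: P₃ = P₂; V₃ = V₂·(T₃/T₂) = 131.3 L.
Isothermal, so P V is constant: T₄ = T₃; P₄ = P₃·(V₃/V₄) = 1.022 bar.

P₄ ≈ 1.02 bar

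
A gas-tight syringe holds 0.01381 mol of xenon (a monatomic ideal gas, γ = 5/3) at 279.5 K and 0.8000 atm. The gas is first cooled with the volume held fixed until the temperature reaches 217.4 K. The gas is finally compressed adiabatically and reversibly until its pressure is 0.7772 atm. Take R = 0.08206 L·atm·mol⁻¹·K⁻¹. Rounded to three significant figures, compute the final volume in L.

From PV = nRT: V₁ = nRT₁/P₁ = 0.3959 L.
V constant ⇒ P ∝ T: V₂ = V₁; P₂ = P₁·(T₂/T₁) = 0.6223 atm.
Reversible adiabatic, γ = 5/3: T₃ = T₂·(P₃/P₂)^((γ−1)/γ) = 237.6 K; V₃ = V₂·(P₂/P₃)^(1/γ) = 0.3465 L.

V₃ ≈ 0.346 L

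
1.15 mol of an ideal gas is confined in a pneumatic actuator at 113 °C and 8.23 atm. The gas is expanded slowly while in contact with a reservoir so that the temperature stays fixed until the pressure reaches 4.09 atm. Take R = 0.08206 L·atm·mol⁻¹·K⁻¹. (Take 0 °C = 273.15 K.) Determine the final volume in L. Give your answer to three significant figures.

V₂ ≈ 8.91 L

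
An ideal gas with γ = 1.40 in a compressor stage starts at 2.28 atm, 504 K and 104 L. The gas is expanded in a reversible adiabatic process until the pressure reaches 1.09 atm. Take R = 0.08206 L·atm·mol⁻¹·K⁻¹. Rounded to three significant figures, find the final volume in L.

Reversible adiabatic, γ = 1.40: T₂ = T₁·(P₂/P₁)^((γ−1)/γ) = 408.2 K; V₂ = V₁·(P₁/P₂)^(1/γ) = 176.2 L.

V₂ ≈ 176 L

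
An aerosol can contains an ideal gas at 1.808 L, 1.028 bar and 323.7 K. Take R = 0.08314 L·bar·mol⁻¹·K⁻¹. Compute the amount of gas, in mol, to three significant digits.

PV = nRT ⇒ n = PV/(RT) = (1.028 × 1.808) / (0.08314 × 323.7)

n ≈ 0.0691 mol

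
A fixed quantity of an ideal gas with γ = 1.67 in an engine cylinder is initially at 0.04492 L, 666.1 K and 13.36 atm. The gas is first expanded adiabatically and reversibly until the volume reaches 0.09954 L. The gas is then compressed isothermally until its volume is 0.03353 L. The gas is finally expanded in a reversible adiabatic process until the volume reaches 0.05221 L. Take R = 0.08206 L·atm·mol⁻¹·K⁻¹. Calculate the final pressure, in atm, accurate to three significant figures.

P₄ ≈ 5.01 atm

Reversible adiabatic, γ = 1.67: T₂ = T₁·(V₁/V₂)^(γ−1) = 390.9 K; P₂ = P₁·(V₁/V₂)^γ = 3.538 atm.
Isothermal, so P V is constant: T₃ = T₂; P₃ = P₂·(V₂/V₃) = 10.50 atm.
Adiabatic (γ = 1.67), T V^(γ−1) and P V^γ constant: T₄ = T₃·(V₃/V₄)^(γ−1) = 290.5 K; P₄ = P₃·(V₃/V₄)^γ = 5.013 atm.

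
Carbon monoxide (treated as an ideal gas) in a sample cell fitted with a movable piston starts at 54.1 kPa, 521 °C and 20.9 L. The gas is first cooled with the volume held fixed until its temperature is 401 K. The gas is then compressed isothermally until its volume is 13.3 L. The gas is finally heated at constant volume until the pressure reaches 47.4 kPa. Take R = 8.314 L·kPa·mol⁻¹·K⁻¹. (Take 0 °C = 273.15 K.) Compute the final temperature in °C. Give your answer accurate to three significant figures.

Convert: T₁ = 794.1 K.
V constant ⇒ P ∝ T: V₂ = V₁; P₂ = P₁·(T₂/T₁) = 27.32 kPa.
Isothermal, so P V is constant: T₃ = T₂; P₃ = P₂·(V₂/V₃) = 42.93 kPa.
V constant ⇒ P ∝ T: V₄ = V₃; T₄ = T₃·(P₄/P₃) = 442.8 K.

T₄ ≈ 170 °C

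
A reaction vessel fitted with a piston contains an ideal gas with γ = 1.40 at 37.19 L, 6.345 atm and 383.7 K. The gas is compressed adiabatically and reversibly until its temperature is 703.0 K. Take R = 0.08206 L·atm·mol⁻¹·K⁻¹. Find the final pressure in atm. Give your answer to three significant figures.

P₂ ≈ 52.8 atm

Adiabatic (γ = 1.40), T V^(γ−1) and P V^γ constant: P₂ = P₁·(T₂/T₁)^(γ/(γ−1)) = 52.82 atm; V₂ = V₁·(T₁/T₂)^(1/(γ−1)) = 8.185 L.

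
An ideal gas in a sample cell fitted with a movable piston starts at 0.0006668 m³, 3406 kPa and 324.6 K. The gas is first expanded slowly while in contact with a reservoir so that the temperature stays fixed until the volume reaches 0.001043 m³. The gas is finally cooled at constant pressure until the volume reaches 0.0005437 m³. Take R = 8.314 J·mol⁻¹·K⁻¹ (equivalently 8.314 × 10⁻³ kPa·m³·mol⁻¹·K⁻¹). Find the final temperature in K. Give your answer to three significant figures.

T constant ⇒ Boyle's law P V = const: T₂ = T₁; P₂ = P₁·(V₁/V₂) = 2177 kPa.
P constant ⇒ V ∝ T: P₃ = P₂; T₃ = T₂·(V₃/V₂) = 169.2 K.

T₃ ≈ 169 K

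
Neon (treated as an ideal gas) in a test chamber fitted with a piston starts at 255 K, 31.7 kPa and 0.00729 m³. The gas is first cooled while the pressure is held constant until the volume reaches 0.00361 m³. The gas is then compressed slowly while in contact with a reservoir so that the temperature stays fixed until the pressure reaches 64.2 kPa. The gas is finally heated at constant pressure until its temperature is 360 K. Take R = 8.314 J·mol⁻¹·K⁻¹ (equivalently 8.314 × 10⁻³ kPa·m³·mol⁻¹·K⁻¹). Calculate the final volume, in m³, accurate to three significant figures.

V₄ ≈ 0.00508 m³

Isobaric, so V/T is constant: P₂ = P₁; T₂ = T₁·(V₂/V₁) = 126.3 K.
T constant ⇒ Boyle's law P V = const: T₃ = T₂; V₃ = V₂·(P₂/P₃) = 0.001783 m³.
Isobaric, so V/T is constant: P₄ = P₃; V₄ = V₃·(T₄/T₃) = 0.005082 m³.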